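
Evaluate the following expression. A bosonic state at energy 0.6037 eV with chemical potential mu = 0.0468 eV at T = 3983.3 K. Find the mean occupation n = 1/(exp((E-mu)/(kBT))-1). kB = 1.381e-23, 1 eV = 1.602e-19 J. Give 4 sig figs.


Step 1: (E - mu) = 0.5569 eV
Step 2: x = (E-mu)*eV/(kB*T) = 0.5569*1.602e-19/(1.381e-23*3983.3) = 1.622
Step 3: exp(x) = 5.062
Step 4: n = 1/(exp(x)-1) = 0.2462

0.2462


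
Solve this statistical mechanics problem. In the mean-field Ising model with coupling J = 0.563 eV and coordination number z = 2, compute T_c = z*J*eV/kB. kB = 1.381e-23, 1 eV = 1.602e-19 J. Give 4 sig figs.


Step 1: z*J = 2*0.563 = 1.126 eV
Step 2: Convert to Joules: 1.126*1.602e-19 = 1.804e-19 J
Step 3: T_c = 1.804e-19 / 1.381e-23 = 1.306e+04 K

1.306e+04


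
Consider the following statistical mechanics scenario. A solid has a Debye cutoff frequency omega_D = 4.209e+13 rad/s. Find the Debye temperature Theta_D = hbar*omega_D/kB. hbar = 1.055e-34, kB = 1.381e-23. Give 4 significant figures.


Step 1: hbar*omega_D = 1.055e-34 * 4.209e+13 = 4.44e-21 J
Step 2: Theta_D = 4.44e-21 / 1.381e-23
Step 3: Theta_D = 321.5 K

321.5


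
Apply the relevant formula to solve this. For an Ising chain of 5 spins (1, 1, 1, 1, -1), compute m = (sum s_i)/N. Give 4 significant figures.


Step 1: Count up spins (+1): 4, down spins (-1): 1
Step 2: Total magnetization M = 4 - 1 = 3
Step 3: m = M/N = 3/5 = 0.6

0.6


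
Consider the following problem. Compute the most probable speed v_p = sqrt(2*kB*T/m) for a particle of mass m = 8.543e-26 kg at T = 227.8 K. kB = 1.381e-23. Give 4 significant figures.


Step 1: Numerator = 2*kB*T = 2*1.381e-23*227.8 = 6.292e-21
Step 2: Ratio = 6.292e-21 / 8.543e-26 = 7.365e+04
Step 3: v_p = sqrt(7.365e+04) = 271.4 m/s

271.4


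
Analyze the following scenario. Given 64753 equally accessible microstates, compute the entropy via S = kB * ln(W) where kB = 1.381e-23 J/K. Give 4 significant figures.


Step 1: ln(W) = ln(64753) = 11.08
Step 2: S = kB * ln(W) = 1.381e-23 * 11.08
Step 3: S = 1.53e-22 J/K

1.53e-22


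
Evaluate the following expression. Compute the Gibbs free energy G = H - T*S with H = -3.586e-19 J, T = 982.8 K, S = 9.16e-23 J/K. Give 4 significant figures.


Step 1: T*S = 982.8 * 9.16e-23 = 9.002e-20 J
Step 2: G = H - T*S = -3.586e-19 - 9.002e-20
Step 3: G = -4.486e-19 J

-4.486e-19


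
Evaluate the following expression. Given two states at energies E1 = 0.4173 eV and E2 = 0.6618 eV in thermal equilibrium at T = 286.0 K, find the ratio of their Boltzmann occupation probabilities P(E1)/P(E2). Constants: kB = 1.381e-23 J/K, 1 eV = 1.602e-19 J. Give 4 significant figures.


Step 1: Compute energy difference dE = E1 - E2 = 0.4173 - 0.6618 = -0.2445 eV
Step 2: Convert to Joules: dE_J = -0.2445 * 1.602e-19 = -3.917e-20 J
Step 3: Compute exponent = -dE_J / (kB * T) = -(-3.917e-20) / (1.381e-23 * 286.0) = 9.917
Step 4: P(E1)/P(E2) = exp(9.917) = 2.027e+04

2.027e+04


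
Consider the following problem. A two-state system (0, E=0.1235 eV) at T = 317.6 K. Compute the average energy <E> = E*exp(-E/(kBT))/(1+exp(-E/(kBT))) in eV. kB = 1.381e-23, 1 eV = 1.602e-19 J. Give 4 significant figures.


Step 1: beta*E = 0.1235*1.602e-19/(1.381e-23*317.6) = 4.511
Step 2: exp(-beta*E) = 0.01099
Step 3: <E> = 0.1235*0.01099/(1+0.01099) = 0.001342 eV

0.001342


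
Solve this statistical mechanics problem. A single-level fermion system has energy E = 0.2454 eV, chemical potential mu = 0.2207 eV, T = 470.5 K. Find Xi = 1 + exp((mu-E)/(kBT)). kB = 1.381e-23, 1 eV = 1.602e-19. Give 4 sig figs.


Step 1: (mu - E) = 0.2207 - 0.2454 = -0.0247 eV
Step 2: x = (mu-E)*eV/(kB*T) = -0.0247*1.602e-19/(1.381e-23*470.5) = -0.609
Step 3: exp(x) = 0.5439
Step 4: Xi = 1 + 0.5439 = 1.544

1.544


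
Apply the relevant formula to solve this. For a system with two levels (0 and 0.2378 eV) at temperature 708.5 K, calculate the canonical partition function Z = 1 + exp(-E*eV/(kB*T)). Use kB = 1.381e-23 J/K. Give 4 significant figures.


Step 1: Compute beta*E = E*eV/(kB*T) = 0.2378*1.602e-19/(1.381e-23*708.5) = 3.894
Step 2: exp(-beta*E) = exp(-3.894) = 0.02037
Step 3: Z = 1 + 0.02037 = 1.02

1.02


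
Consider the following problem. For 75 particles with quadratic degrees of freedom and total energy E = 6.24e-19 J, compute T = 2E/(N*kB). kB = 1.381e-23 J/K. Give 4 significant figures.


Step 1: Numerator = 2*E = 2*6.24e-19 = 1.248e-18 J
Step 2: Denominator = N*kB = 75*1.381e-23 = 1.036e-21
Step 3: T = 1.248e-18 / 1.036e-21 = 1205 K

1205


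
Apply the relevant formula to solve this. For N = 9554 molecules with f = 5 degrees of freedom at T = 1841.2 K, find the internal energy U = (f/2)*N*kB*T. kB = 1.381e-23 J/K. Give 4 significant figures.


Step 1: f/2 = 5/2 = 2.5
Step 2: N*kB*T = 9554*1.381e-23*1841.2 = 2.429e-16
Step 3: U = 2.5 * 2.429e-16 = 6.073e-16 J

6.073e-16


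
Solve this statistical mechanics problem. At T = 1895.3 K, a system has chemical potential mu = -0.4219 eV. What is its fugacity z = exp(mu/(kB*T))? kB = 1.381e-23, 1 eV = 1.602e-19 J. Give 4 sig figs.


Step 1: Convert mu to Joules: -0.4219*1.602e-19 = -6.759e-20 J
Step 2: kB*T = 1.381e-23*1895.3 = 2.617e-20 J
Step 3: mu/(kB*T) = -2.582
Step 4: z = exp(-2.582) = 0.0756

0.0756


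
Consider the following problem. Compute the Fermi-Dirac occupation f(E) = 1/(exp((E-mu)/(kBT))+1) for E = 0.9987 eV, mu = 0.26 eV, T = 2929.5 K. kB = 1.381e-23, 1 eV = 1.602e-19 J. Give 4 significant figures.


Step 1: (E - mu) = 0.9987 - 0.26 = 0.7387 eV
Step 2: Convert: (E-mu)*eV = 1.183e-19 J
Step 3: x = (E-mu)*eV/(kB*T) = 2.925
Step 4: f = 1/(exp(2.925)+1) = 0.05093

0.05093


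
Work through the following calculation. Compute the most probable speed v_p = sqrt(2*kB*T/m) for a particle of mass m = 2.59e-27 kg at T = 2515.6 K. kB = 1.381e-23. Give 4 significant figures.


Step 1: Numerator = 2*kB*T = 2*1.381e-23*2515.6 = 6.948e-20
Step 2: Ratio = 6.948e-20 / 2.59e-27 = 2.683e+07
Step 3: v_p = sqrt(2.683e+07) = 5179 m/s

5179


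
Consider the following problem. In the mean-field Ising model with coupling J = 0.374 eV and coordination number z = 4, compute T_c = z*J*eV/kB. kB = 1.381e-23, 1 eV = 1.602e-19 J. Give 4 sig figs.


Step 1: z*J = 4*0.374 = 1.496 eV
Step 2: Convert to Joules: 1.496*1.602e-19 = 2.397e-19 J
Step 3: T_c = 2.397e-19 / 1.381e-23 = 1.735e+04 K

1.735e+04


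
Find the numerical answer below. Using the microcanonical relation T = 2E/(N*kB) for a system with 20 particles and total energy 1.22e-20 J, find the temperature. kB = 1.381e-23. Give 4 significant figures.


Step 1: Numerator = 2*E = 2*1.22e-20 = 2.44e-20 J
Step 2: Denominator = N*kB = 20*1.381e-23 = 2.762e-22
Step 3: T = 2.44e-20 / 2.762e-22 = 88.34 K

88.34


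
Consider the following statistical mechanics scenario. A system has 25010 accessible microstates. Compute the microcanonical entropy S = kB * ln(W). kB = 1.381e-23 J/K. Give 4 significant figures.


Step 1: ln(W) = ln(25010) = 10.13
Step 2: S = kB * ln(W) = 1.381e-23 * 10.13
Step 3: S = 1.399e-22 J/K

1.399e-22


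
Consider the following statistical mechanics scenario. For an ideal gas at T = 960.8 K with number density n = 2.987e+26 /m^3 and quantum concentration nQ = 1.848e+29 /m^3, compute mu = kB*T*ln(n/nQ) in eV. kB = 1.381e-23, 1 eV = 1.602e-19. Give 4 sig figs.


Step 1: n/nQ = 2.987e+26/1.848e+29 = 0.001616
Step 2: ln(n/nQ) = -6.428
Step 3: mu = kB*T*ln(n/nQ) = 1.327e-20*-6.428 = -8.529e-20 J
Step 4: Convert to eV: -8.529e-20/1.602e-19 = -0.5324 eV

-0.5324


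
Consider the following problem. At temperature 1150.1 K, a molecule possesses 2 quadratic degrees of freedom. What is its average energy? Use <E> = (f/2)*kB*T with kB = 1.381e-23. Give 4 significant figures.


Step 1: f/2 = 2/2 = 1
Step 2: kB*T = 1.381e-23 * 1150.1 = 1.588e-20
Step 3: <E> = 1 * 1.588e-20 = 1.588e-20 J

1.588e-20


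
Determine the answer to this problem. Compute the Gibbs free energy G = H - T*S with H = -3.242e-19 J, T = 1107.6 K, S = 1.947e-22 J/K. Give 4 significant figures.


Step 1: T*S = 1107.6 * 1.947e-22 = 2.156e-19 J
Step 2: G = H - T*S = -3.242e-19 - 2.156e-19
Step 3: G = -5.398e-19 J

-5.398e-19


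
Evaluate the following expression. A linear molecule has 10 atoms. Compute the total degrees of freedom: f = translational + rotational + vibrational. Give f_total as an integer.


Step 1: Translational DOF = 3
Step 2: Rotational DOF (linear) = 2
Step 3: Vibrational DOF = 3*10 - 5 = 25
Step 4: Total = 3 + 2 + 25 = 30

30


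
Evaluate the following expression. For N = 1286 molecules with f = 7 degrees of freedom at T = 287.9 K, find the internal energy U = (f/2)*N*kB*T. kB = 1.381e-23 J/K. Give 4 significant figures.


Step 1: f/2 = 7/2 = 3.5
Step 2: N*kB*T = 1286*1.381e-23*287.9 = 5.113e-18
Step 3: U = 3.5 * 5.113e-18 = 1.79e-17 J

1.79e-17


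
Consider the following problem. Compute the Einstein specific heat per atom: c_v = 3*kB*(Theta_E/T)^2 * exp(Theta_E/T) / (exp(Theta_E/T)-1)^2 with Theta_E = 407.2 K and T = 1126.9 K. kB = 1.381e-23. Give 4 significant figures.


Step 1: x = Theta_E/T = 407.2/1126.9 = 0.3613
Step 2: x^2 = 0.1306
Step 3: exp(x) = 1.435
Step 4: c_v = 3*1.381e-23*0.1306*1.435/(1.435-1)^2 = 4.098e-23

4.098e-23


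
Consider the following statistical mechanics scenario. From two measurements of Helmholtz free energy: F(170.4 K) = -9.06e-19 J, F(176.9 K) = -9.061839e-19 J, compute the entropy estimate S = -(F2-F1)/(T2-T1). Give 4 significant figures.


Step 1: dF = F2 - F1 = -9.061839e-19 - (-9.06e-19) = -1.839e-22 J
Step 2: dT = T2 - T1 = 176.9 - 170.4 = 6.5 K
Step 3: S = -dF/dT = -(-1.839e-22)/6.5 = 2.829e-23 J/K

2.829e-23


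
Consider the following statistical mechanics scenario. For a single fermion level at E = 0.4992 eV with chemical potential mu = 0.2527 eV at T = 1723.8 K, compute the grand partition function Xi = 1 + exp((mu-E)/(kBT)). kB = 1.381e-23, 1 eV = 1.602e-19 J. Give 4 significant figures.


Step 1: (mu - E) = 0.2527 - 0.4992 = -0.2465 eV
Step 2: x = (mu-E)*eV/(kB*T) = -0.2465*1.602e-19/(1.381e-23*1723.8) = -1.659
Step 3: exp(x) = 0.1904
Step 4: Xi = 1 + 0.1904 = 1.19

1.19


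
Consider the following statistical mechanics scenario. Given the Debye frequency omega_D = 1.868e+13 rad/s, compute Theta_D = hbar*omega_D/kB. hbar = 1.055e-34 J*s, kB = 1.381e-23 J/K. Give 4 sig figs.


Step 1: hbar*omega_D = 1.055e-34 * 1.868e+13 = 1.971e-21 J
Step 2: Theta_D = 1.971e-21 / 1.381e-23
Step 3: Theta_D = 142.7 K

142.7


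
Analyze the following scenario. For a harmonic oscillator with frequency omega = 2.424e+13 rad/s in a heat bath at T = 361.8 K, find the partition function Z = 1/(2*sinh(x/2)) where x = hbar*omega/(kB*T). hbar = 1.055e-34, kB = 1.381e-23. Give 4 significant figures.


Step 1: Compute x = hbar*omega/(kB*T) = 1.055e-34*2.424e+13/(1.381e-23*361.8) = 0.5118
Step 2: x/2 = 0.2559
Step 3: sinh(x/2) = 0.2587
Step 4: Z = 1/(2*0.2587) = 1.933

1.933


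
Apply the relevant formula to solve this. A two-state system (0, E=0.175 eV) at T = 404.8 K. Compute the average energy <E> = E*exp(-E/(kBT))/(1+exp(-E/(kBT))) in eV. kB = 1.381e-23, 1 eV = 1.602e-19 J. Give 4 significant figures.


Step 1: beta*E = 0.175*1.602e-19/(1.381e-23*404.8) = 5.015
Step 2: exp(-beta*E) = 0.006638
Step 3: <E> = 0.175*0.006638/(1+0.006638) = 0.001154 eV

0.001154


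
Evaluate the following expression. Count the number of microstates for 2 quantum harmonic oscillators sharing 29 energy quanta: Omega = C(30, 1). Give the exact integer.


Step 1: Use binomial coefficient C(30, 1)
Step 2: Numerator = 30! / 29!
Step 3: Denominator = 1!
Step 4: Omega = 30

30


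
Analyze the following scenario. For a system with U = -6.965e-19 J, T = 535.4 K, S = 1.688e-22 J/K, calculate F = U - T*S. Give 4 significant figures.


Step 1: T*S = 535.4 * 1.688e-22 = 9.038e-20 J
Step 2: F = U - T*S = -6.965e-19 - 9.038e-20
Step 3: F = -7.869e-19 J

-7.869e-19


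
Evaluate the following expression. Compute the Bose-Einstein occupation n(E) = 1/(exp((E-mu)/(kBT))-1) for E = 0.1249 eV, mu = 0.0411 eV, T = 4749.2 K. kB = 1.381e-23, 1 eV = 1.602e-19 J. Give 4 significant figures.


Step 1: (E - mu) = 0.0838 eV
Step 2: x = (E-mu)*eV/(kB*T) = 0.0838*1.602e-19/(1.381e-23*4749.2) = 0.2047
Step 3: exp(x) = 1.227
Step 4: n = 1/(exp(x)-1) = 4.403

4.403


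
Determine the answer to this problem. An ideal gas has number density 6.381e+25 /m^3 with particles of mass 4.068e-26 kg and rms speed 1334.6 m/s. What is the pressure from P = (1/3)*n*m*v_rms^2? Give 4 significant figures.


Step 1: v_rms^2 = 1334.6^2 = 1.781e+06
Step 2: n*m = 6.381e+25*4.068e-26 = 2.596
Step 3: P = (1/3)*2.596*1.781e+06 = 1.541e+06 Pa

1.541e+06


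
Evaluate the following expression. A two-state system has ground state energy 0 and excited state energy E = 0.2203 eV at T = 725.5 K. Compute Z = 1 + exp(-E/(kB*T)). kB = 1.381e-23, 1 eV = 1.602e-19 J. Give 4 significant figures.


Step 1: Compute beta*E = E*eV/(kB*T) = 0.2203*1.602e-19/(1.381e-23*725.5) = 3.522
Step 2: exp(-beta*E) = exp(-3.522) = 0.02953
Step 3: Z = 1 + 0.02953 = 1.03

1.03


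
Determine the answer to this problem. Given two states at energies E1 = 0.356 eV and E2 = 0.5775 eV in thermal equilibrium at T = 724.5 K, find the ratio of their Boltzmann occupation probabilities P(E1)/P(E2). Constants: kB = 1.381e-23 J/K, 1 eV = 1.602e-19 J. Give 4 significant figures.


Step 1: Compute energy difference dE = E1 - E2 = 0.356 - 0.5775 = -0.2215 eV
Step 2: Convert to Joules: dE_J = -0.2215 * 1.602e-19 = -3.548e-20 J
Step 3: Compute exponent = -dE_J / (kB * T) = -(-3.548e-20) / (1.381e-23 * 724.5) = 3.547
Step 4: P(E1)/P(E2) = exp(3.547) = 34.69

34.69


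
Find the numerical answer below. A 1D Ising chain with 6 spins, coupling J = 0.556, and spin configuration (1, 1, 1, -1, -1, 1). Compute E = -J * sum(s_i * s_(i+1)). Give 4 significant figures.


Step 1: Nearest-neighbor products: 1, 1, -1, 1, -1
Step 2: Sum of products = 1
Step 3: E = -0.556 * 1 = -0.556

-0.556


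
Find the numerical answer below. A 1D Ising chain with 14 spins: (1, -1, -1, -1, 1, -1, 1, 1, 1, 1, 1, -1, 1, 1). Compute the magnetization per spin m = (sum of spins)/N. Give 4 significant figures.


Step 1: Count up spins (+1): 9, down spins (-1): 5
Step 2: Total magnetization M = 9 - 5 = 4
Step 3: m = M/N = 4/14 = 0.2857

0.2857


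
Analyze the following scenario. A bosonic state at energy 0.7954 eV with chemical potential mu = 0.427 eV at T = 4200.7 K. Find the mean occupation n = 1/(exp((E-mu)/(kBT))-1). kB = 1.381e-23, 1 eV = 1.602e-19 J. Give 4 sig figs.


Step 1: (E - mu) = 0.3684 eV
Step 2: x = (E-mu)*eV/(kB*T) = 0.3684*1.602e-19/(1.381e-23*4200.7) = 1.017
Step 3: exp(x) = 2.766
Step 4: n = 1/(exp(x)-1) = 0.5663

0.5663


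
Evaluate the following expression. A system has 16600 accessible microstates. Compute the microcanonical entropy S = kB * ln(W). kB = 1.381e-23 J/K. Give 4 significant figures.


Step 1: ln(W) = ln(16600) = 9.717
Step 2: S = kB * ln(W) = 1.381e-23 * 9.717
Step 3: S = 1.342e-22 J/K

1.342e-22


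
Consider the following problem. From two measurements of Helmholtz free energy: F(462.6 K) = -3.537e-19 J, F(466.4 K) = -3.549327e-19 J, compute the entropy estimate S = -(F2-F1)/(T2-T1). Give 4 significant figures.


Step 1: dF = F2 - F1 = -3.549327e-19 - (-3.537e-19) = -1.2327e-21 J
Step 2: dT = T2 - T1 = 466.4 - 462.6 = 3.8 K
Step 3: S = -dF/dT = -(-1.2327e-21)/3.8 = 3.244e-22 J/K

3.244e-22


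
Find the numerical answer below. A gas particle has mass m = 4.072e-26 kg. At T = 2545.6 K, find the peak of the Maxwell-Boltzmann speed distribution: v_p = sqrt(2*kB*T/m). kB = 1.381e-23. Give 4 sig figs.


Step 1: Numerator = 2*kB*T = 2*1.381e-23*2545.6 = 7.031e-20
Step 2: Ratio = 7.031e-20 / 4.072e-26 = 1.727e+06
Step 3: v_p = sqrt(1.727e+06) = 1314 m/s

1314


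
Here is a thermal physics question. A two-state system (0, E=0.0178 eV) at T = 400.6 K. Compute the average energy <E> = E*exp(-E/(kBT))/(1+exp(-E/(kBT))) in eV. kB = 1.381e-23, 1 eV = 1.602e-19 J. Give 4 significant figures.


Step 1: beta*E = 0.0178*1.602e-19/(1.381e-23*400.6) = 0.5154
Step 2: exp(-beta*E) = 0.5972
Step 3: <E> = 0.0178*0.5972/(1+0.5972) = 0.006656 eV

0.006656


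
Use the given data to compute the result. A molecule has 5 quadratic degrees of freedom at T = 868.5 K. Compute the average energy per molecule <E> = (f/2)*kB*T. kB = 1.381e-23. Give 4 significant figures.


Step 1: f/2 = 5/2 = 2.5
Step 2: kB*T = 1.381e-23 * 868.5 = 1.199e-20
Step 3: <E> = 2.5 * 1.199e-20 = 2.998e-20 J

2.998e-20


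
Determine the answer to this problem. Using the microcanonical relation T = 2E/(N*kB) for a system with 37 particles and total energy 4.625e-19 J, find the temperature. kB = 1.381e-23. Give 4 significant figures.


Step 1: Numerator = 2*E = 2*4.625e-19 = 9.25e-19 J
Step 2: Denominator = N*kB = 37*1.381e-23 = 5.11e-22
Step 3: T = 9.25e-19 / 5.11e-22 = 1810 K

1810


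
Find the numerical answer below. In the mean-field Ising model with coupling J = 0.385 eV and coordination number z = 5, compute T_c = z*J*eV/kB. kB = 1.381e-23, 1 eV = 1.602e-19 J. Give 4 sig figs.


Step 1: z*J = 5*0.385 = 1.925 eV
Step 2: Convert to Joules: 1.925*1.602e-19 = 3.084e-19 J
Step 3: T_c = 3.084e-19 / 1.381e-23 = 2.233e+04 K

2.233e+04


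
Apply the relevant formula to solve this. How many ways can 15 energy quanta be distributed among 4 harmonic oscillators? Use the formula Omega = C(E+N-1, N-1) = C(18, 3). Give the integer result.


Step 1: Use binomial coefficient C(18, 3)
Step 2: Numerator = 18! / 15!
Step 3: Denominator = 3!
Step 4: Omega = 816

816


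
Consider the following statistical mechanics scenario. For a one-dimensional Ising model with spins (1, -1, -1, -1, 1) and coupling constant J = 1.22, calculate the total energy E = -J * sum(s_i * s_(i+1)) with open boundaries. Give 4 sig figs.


Step 1: Nearest-neighbor products: -1, 1, 1, -1
Step 2: Sum of products = 0
Step 3: E = -1.22 * 0 = 0

0


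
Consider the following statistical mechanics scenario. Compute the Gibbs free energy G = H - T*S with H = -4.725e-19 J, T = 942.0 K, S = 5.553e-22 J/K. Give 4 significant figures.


Step 1: T*S = 942.0 * 5.553e-22 = 5.231e-19 J
Step 2: G = H - T*S = -4.725e-19 - 5.231e-19
Step 3: G = -9.956e-19 J

-9.956e-19


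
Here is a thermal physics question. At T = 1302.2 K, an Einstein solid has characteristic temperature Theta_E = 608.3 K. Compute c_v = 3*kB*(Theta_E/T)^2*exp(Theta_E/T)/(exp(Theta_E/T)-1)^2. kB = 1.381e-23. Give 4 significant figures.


Step 1: x = Theta_E/T = 608.3/1302.2 = 0.4671
Step 2: x^2 = 0.2182
Step 3: exp(x) = 1.595
Step 4: c_v = 3*1.381e-23*0.2182*1.595/(1.595-1)^2 = 4.068e-23

4.068e-23


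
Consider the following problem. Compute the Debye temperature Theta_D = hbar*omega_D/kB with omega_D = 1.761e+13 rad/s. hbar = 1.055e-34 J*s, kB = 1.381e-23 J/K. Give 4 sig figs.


Step 1: hbar*omega_D = 1.055e-34 * 1.761e+13 = 1.858e-21 J
Step 2: Theta_D = 1.858e-21 / 1.381e-23
Step 3: Theta_D = 134.5 K

134.5


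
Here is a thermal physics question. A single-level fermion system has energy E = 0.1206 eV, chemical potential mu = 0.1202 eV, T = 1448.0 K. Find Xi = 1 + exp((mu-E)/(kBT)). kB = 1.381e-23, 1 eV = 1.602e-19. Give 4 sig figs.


Step 1: (mu - E) = 0.1202 - 0.1206 = -0.0004 eV
Step 2: x = (mu-E)*eV/(kB*T) = -0.0004*1.602e-19/(1.381e-23*1448.0) = -0.003204
Step 3: exp(x) = 0.9968
Step 4: Xi = 1 + 0.9968 = 1.997

1.997


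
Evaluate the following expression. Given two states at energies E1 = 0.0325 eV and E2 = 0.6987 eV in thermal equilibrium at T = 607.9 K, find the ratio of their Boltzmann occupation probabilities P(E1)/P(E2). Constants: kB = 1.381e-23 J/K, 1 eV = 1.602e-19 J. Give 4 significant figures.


Step 1: Compute energy difference dE = E1 - E2 = 0.0325 - 0.6987 = -0.6662 eV
Step 2: Convert to Joules: dE_J = -0.6662 * 1.602e-19 = -1.067e-19 J
Step 3: Compute exponent = -dE_J / (kB * T) = -(-1.067e-19) / (1.381e-23 * 607.9) = 12.71
Step 4: P(E1)/P(E2) = exp(12.71) = 3.32e+05

3.32e+05


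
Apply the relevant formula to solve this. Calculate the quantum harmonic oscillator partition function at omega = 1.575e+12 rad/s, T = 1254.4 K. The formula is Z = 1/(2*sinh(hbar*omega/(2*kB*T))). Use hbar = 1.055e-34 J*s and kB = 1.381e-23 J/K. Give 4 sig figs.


Step 1: Compute x = hbar*omega/(kB*T) = 1.055e-34*1.575e+12/(1.381e-23*1254.4) = 0.009592
Step 2: x/2 = 0.004796
Step 3: sinh(x/2) = 0.004796
Step 4: Z = 1/(2*0.004796) = 104.3

104.3


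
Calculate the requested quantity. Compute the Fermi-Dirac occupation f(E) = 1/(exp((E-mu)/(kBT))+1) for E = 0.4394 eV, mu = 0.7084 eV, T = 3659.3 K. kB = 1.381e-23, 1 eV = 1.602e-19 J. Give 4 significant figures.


Step 1: (E - mu) = 0.4394 - 0.7084 = -0.269 eV
Step 2: Convert: (E-mu)*eV = -4.309e-20 J
Step 3: x = (E-mu)*eV/(kB*T) = -0.8528
Step 4: f = 1/(exp(-0.8528)+1) = 0.7011

0.7011


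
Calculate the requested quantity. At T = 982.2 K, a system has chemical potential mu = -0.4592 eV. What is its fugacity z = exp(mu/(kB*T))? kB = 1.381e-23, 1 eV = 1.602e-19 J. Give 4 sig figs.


Step 1: Convert mu to Joules: -0.4592*1.602e-19 = -7.356e-20 J
Step 2: kB*T = 1.381e-23*982.2 = 1.356e-20 J
Step 3: mu/(kB*T) = -5.423
Step 4: z = exp(-5.423) = 0.004412

0.004412


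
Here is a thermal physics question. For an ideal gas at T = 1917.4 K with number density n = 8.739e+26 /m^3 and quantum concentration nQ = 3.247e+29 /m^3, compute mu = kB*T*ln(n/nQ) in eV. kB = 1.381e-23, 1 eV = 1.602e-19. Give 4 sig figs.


Step 1: n/nQ = 8.739e+26/3.247e+29 = 0.002691
Step 2: ln(n/nQ) = -5.918
Step 3: mu = kB*T*ln(n/nQ) = 2.648e-20*-5.918 = -1.567e-19 J
Step 4: Convert to eV: -1.567e-19/1.602e-19 = -0.9781 eV

-0.9781


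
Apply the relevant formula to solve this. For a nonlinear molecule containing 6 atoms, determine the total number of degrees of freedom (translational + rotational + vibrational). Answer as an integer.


Step 1: Translational DOF = 3
Step 2: Rotational DOF (nonlinear) = 3
Step 3: Vibrational DOF = 3*6 - 6 = 12
Step 4: Total = 3 + 3 + 12 = 18

18


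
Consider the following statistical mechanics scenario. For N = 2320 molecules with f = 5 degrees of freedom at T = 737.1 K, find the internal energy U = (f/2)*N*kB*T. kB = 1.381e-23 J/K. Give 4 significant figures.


Step 1: f/2 = 5/2 = 2.5
Step 2: N*kB*T = 2320*1.381e-23*737.1 = 2.362e-17
Step 3: U = 2.5 * 2.362e-17 = 5.904e-17 J

5.904e-17


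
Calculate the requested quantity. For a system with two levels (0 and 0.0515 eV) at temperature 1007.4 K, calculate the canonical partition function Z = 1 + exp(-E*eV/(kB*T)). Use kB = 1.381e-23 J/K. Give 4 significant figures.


Step 1: Compute beta*E = E*eV/(kB*T) = 0.0515*1.602e-19/(1.381e-23*1007.4) = 0.593
Step 2: exp(-beta*E) = exp(-0.593) = 0.5527
Step 3: Z = 1 + 0.5527 = 1.553

1.553


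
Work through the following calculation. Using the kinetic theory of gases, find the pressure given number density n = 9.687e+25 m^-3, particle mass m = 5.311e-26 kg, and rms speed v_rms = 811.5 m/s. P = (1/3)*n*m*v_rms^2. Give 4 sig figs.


Step 1: v_rms^2 = 811.5^2 = 6.585e+05
Step 2: n*m = 9.687e+25*5.311e-26 = 5.145
Step 3: P = (1/3)*5.145*6.585e+05 = 1.129e+06 Pa

1.129e+06


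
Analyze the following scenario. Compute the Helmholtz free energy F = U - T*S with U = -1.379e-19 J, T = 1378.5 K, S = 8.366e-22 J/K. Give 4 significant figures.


Step 1: T*S = 1378.5 * 8.366e-22 = 1.153e-18 J
Step 2: F = U - T*S = -1.379e-19 - 1.153e-18
Step 3: F = -1.291e-18 J

-1.291e-18


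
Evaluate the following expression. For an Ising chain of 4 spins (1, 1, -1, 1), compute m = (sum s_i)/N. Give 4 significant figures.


Step 1: Count up spins (+1): 3, down spins (-1): 1
Step 2: Total magnetization M = 3 - 1 = 2
Step 3: m = M/N = 2/4 = 0.5

0.5


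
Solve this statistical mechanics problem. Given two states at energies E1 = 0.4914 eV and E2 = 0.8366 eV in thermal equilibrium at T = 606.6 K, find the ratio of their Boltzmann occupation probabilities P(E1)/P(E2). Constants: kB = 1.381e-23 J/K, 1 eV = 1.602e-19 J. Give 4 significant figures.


Step 1: Compute energy difference dE = E1 - E2 = 0.4914 - 0.8366 = -0.3452 eV
Step 2: Convert to Joules: dE_J = -0.3452 * 1.602e-19 = -5.53e-20 J
Step 3: Compute exponent = -dE_J / (kB * T) = -(-5.53e-20) / (1.381e-23 * 606.6) = 6.601
Step 4: P(E1)/P(E2) = exp(6.601) = 736.1

736.1


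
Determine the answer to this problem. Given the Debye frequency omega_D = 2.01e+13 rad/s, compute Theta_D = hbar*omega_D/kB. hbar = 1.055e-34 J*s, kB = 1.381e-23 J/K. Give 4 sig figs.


Step 1: hbar*omega_D = 1.055e-34 * 2.01e+13 = 2.121e-21 J
Step 2: Theta_D = 2.121e-21 / 1.381e-23
Step 3: Theta_D = 153.6 K

153.6


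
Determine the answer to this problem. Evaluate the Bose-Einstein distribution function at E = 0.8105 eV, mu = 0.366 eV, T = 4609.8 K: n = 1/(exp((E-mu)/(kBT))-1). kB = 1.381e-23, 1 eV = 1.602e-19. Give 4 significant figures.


Step 1: (E - mu) = 0.4445 eV
Step 2: x = (E-mu)*eV/(kB*T) = 0.4445*1.602e-19/(1.381e-23*4609.8) = 1.119
Step 3: exp(x) = 3.06
Step 4: n = 1/(exp(x)-1) = 0.4853

0.4853


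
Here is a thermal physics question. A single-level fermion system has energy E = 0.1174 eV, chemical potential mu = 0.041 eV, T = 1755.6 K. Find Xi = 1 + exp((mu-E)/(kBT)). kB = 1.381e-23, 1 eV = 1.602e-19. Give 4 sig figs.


Step 1: (mu - E) = 0.041 - 0.1174 = -0.0764 eV
Step 2: x = (mu-E)*eV/(kB*T) = -0.0764*1.602e-19/(1.381e-23*1755.6) = -0.5048
Step 3: exp(x) = 0.6036
Step 4: Xi = 1 + 0.6036 = 1.604

1.604


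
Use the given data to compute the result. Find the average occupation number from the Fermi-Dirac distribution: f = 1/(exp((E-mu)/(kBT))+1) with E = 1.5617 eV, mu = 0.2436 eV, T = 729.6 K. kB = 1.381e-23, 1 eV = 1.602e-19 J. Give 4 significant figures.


Step 1: (E - mu) = 1.5617 - 0.2436 = 1.318 eV
Step 2: Convert: (E-mu)*eV = 2.112e-19 J
Step 3: x = (E-mu)*eV/(kB*T) = 20.96
Step 4: f = 1/(exp(20.96)+1) = 7.914e-10

7.914e-10


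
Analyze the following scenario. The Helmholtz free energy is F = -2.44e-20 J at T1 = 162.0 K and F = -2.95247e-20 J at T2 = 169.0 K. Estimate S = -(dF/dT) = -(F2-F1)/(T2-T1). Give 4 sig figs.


Step 1: dF = F2 - F1 = -2.95247e-20 - (-2.44e-20) = -5.1247e-21 J
Step 2: dT = T2 - T1 = 169.0 - 162.0 = 7 K
Step 3: S = -dF/dT = -(-5.1247e-21)/7 = 7.321e-22 J/K

7.321e-22


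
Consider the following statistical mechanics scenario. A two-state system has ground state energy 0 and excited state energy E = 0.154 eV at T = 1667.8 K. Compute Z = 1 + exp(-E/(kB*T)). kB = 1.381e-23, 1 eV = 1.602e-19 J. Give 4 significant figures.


Step 1: Compute beta*E = E*eV/(kB*T) = 0.154*1.602e-19/(1.381e-23*1667.8) = 1.071
Step 2: exp(-beta*E) = exp(-1.071) = 0.3426
Step 3: Z = 1 + 0.3426 = 1.343

1.343


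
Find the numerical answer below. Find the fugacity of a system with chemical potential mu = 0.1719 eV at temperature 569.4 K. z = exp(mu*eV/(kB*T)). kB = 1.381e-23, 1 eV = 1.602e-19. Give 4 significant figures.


Step 1: Convert mu to Joules: 0.1719*1.602e-19 = 2.754e-20 J
Step 2: kB*T = 1.381e-23*569.4 = 7.863e-21 J
Step 3: mu/(kB*T) = 3.502
Step 4: z = exp(3.502) = 33.18

33.18


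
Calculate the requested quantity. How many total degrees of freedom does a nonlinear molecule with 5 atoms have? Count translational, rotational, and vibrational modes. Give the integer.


Step 1: Translational DOF = 3
Step 2: Rotational DOF (nonlinear) = 3
Step 3: Vibrational DOF = 3*5 - 6 = 9
Step 4: Total = 3 + 3 + 9 = 15

15


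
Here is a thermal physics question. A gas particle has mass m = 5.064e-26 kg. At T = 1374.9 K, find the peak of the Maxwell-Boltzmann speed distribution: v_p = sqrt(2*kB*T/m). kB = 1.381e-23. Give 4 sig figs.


Step 1: Numerator = 2*kB*T = 2*1.381e-23*1374.9 = 3.797e-20
Step 2: Ratio = 3.797e-20 / 5.064e-26 = 7.499e+05
Step 3: v_p = sqrt(7.499e+05) = 866 m/s

866


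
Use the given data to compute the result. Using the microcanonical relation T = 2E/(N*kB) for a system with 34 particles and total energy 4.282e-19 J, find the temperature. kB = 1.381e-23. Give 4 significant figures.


Step 1: Numerator = 2*E = 2*4.282e-19 = 8.564e-19 J
Step 2: Denominator = N*kB = 34*1.381e-23 = 4.695e-22
Step 3: T = 8.564e-19 / 4.695e-22 = 1824 K

1824


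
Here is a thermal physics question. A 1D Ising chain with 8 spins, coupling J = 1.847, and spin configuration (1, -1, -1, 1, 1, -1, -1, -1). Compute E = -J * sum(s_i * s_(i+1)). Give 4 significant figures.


Step 1: Nearest-neighbor products: -1, 1, -1, 1, -1, 1, 1
Step 2: Sum of products = 1
Step 3: E = -1.847 * 1 = -1.847

-1.847


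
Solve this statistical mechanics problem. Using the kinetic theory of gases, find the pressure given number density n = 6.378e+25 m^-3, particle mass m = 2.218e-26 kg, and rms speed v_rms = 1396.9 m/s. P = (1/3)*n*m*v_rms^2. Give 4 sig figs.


Step 1: v_rms^2 = 1396.9^2 = 1.951e+06
Step 2: n*m = 6.378e+25*2.218e-26 = 1.415
Step 3: P = (1/3)*1.415*1.951e+06 = 9.201e+05 Pa

9.201e+05


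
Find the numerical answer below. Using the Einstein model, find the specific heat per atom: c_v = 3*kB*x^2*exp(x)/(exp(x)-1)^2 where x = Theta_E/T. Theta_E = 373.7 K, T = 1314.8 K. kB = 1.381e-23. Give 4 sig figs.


Step 1: x = Theta_E/T = 373.7/1314.8 = 0.2842
Step 2: x^2 = 0.08078
Step 3: exp(x) = 1.329
Step 4: c_v = 3*1.381e-23*0.08078*1.329/(1.329-1)^2 = 4.115e-23

4.115e-23


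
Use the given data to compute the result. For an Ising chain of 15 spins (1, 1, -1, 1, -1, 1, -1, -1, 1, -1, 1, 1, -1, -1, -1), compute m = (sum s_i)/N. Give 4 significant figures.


Step 1: Count up spins (+1): 7, down spins (-1): 8
Step 2: Total magnetization M = 7 - 8 = -1
Step 3: m = M/N = -1/15 = -0.06667

-0.06667


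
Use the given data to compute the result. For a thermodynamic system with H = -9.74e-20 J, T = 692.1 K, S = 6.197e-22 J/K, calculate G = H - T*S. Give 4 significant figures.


Step 1: T*S = 692.1 * 6.197e-22 = 4.289e-19 J
Step 2: G = H - T*S = -9.74e-20 - 4.289e-19
Step 3: G = -5.263e-19 J

-5.263e-19


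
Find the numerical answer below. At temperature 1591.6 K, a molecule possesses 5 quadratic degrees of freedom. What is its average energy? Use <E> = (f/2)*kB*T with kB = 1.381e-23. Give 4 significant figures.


Step 1: f/2 = 5/2 = 2.5
Step 2: kB*T = 1.381e-23 * 1591.6 = 2.198e-20
Step 3: <E> = 2.5 * 2.198e-20 = 5.495e-20 J

5.495e-20


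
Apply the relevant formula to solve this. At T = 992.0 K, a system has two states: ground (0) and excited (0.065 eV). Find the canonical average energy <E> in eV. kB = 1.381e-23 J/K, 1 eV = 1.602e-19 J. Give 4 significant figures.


Step 1: beta*E = 0.065*1.602e-19/(1.381e-23*992.0) = 0.7601
Step 2: exp(-beta*E) = 0.4676
Step 3: <E> = 0.065*0.4676/(1+0.4676) = 0.02071 eV

0.02071


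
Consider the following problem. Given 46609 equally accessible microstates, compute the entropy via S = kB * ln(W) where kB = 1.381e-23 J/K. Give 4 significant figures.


Step 1: ln(W) = ln(46609) = 10.75
Step 2: S = kB * ln(W) = 1.381e-23 * 10.75
Step 3: S = 1.485e-22 J/K

1.485e-22


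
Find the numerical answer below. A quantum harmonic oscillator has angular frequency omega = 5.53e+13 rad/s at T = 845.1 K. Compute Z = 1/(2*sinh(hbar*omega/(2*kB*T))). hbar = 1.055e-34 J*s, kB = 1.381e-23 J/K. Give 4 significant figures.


Step 1: Compute x = hbar*omega/(kB*T) = 1.055e-34*5.53e+13/(1.381e-23*845.1) = 0.4999
Step 2: x/2 = 0.2499
Step 3: sinh(x/2) = 0.2526
Step 4: Z = 1/(2*0.2526) = 1.98

1.98


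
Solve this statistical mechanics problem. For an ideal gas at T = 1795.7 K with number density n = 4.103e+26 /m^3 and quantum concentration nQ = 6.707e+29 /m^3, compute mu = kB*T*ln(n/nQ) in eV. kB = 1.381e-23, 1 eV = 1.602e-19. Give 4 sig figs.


Step 1: n/nQ = 4.103e+26/6.707e+29 = 0.0006117
Step 2: ln(n/nQ) = -7.399
Step 3: mu = kB*T*ln(n/nQ) = 2.48e-20*-7.399 = -1.835e-19 J
Step 4: Convert to eV: -1.835e-19/1.602e-19 = -1.145 eV

-1.145


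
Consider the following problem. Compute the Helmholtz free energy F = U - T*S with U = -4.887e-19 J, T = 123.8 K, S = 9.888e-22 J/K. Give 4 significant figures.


Step 1: T*S = 123.8 * 9.888e-22 = 1.224e-19 J
Step 2: F = U - T*S = -4.887e-19 - 1.224e-19
Step 3: F = -6.111e-19 J

-6.111e-19


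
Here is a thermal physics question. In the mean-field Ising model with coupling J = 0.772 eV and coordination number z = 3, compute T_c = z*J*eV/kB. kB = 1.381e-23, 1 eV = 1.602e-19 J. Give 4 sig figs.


Step 1: z*J = 3*0.772 = 2.316 eV
Step 2: Convert to Joules: 2.316*1.602e-19 = 3.71e-19 J
Step 3: T_c = 3.71e-19 / 1.381e-23 = 2.687e+04 K

2.687e+04


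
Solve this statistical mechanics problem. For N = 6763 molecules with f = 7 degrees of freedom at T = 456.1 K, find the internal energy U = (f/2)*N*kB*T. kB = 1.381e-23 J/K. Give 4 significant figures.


Step 1: f/2 = 7/2 = 3.5
Step 2: N*kB*T = 6763*1.381e-23*456.1 = 4.26e-17
Step 3: U = 3.5 * 4.26e-17 = 1.491e-16 J

1.491e-16


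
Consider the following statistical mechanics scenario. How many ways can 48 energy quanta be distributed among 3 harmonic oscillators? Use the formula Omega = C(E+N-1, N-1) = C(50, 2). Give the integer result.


Step 1: Use binomial coefficient C(50, 2)
Step 2: Numerator = 50! / 48!
Step 3: Denominator = 2!
Step 4: Omega = 1225

1225


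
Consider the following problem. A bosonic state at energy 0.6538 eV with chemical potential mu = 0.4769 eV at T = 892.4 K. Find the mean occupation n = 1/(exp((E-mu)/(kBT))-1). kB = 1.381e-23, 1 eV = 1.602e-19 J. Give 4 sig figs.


Step 1: (E - mu) = 0.1769 eV
Step 2: x = (E-mu)*eV/(kB*T) = 0.1769*1.602e-19/(1.381e-23*892.4) = 2.3
Step 3: exp(x) = 9.969
Step 4: n = 1/(exp(x)-1) = 0.1115

0.1115


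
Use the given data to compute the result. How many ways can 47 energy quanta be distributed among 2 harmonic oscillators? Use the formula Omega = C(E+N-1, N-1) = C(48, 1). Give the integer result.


Step 1: Use binomial coefficient C(48, 1)
Step 2: Numerator = 48! / 47!
Step 3: Denominator = 1!
Step 4: Omega = 48

48


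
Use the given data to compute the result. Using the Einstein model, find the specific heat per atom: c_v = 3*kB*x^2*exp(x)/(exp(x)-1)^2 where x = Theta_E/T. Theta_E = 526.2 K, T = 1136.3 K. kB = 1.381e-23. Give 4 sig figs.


Step 1: x = Theta_E/T = 526.2/1136.3 = 0.4631
Step 2: x^2 = 0.2144
Step 3: exp(x) = 1.589
Step 4: c_v = 3*1.381e-23*0.2144*1.589/(1.589-1)^2 = 4.07e-23

4.07e-23


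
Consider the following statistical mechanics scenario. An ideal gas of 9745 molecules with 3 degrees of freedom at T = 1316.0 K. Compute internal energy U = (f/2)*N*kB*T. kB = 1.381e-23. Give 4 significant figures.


Step 1: f/2 = 3/2 = 1.5
Step 2: N*kB*T = 9745*1.381e-23*1316.0 = 1.771e-16
Step 3: U = 1.5 * 1.771e-16 = 2.657e-16 J

2.657e-16


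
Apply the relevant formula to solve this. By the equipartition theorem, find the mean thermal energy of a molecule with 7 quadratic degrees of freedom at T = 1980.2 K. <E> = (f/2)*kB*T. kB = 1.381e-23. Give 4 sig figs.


Step 1: f/2 = 7/2 = 3.5
Step 2: kB*T = 1.381e-23 * 1980.2 = 2.735e-20
Step 3: <E> = 3.5 * 2.735e-20 = 9.571e-20 J

9.571e-20


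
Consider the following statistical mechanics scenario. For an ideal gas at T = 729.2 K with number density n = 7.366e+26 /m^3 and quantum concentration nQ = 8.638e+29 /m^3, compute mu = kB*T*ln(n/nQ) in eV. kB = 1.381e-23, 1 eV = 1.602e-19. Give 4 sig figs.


Step 1: n/nQ = 7.366e+26/8.638e+29 = 0.0008527
Step 2: ln(n/nQ) = -7.067
Step 3: mu = kB*T*ln(n/nQ) = 1.007e-20*-7.067 = -7.117e-20 J
Step 4: Convert to eV: -7.117e-20/1.602e-19 = -0.4442 eV

-0.4442


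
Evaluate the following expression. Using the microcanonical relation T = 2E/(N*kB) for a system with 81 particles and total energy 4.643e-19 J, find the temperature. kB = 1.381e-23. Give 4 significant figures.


Step 1: Numerator = 2*E = 2*4.643e-19 = 9.286e-19 J
Step 2: Denominator = N*kB = 81*1.381e-23 = 1.119e-21
Step 3: T = 9.286e-19 / 1.119e-21 = 830.1 K

830.1


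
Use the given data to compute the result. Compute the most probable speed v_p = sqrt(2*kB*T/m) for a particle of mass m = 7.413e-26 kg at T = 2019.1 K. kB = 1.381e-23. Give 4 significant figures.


Step 1: Numerator = 2*kB*T = 2*1.381e-23*2019.1 = 5.577e-20
Step 2: Ratio = 5.577e-20 / 7.413e-26 = 7.523e+05
Step 3: v_p = sqrt(7.523e+05) = 867.3 m/s

867.3


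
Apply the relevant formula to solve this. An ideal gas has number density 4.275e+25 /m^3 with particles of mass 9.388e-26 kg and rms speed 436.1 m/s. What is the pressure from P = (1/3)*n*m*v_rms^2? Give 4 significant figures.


Step 1: v_rms^2 = 436.1^2 = 1.902e+05
Step 2: n*m = 4.275e+25*9.388e-26 = 4.013
Step 3: P = (1/3)*4.013*1.902e+05 = 2.544e+05 Pa

2.544e+05


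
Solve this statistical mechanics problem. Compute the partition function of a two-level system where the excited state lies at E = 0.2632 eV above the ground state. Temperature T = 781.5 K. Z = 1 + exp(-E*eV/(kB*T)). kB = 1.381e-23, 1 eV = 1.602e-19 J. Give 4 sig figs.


Step 1: Compute beta*E = E*eV/(kB*T) = 0.2632*1.602e-19/(1.381e-23*781.5) = 3.907
Step 2: exp(-beta*E) = exp(-3.907) = 0.0201
Step 3: Z = 1 + 0.0201 = 1.02

1.02


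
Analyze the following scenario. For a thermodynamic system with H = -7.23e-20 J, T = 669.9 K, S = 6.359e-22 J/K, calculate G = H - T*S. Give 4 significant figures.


Step 1: T*S = 669.9 * 6.359e-22 = 4.26e-19 J
Step 2: G = H - T*S = -7.23e-20 - 4.26e-19
Step 3: G = -4.983e-19 J

-4.983e-19


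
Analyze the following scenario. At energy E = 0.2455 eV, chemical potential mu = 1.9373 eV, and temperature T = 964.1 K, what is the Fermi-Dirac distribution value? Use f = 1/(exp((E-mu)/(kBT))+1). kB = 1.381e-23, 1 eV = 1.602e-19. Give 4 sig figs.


Step 1: (E - mu) = 0.2455 - 1.9373 = -1.692 eV
Step 2: Convert: (E-mu)*eV = -2.71e-19 J
Step 3: x = (E-mu)*eV/(kB*T) = -20.36
Step 4: f = 1/(exp(-20.36)+1) = 1

1


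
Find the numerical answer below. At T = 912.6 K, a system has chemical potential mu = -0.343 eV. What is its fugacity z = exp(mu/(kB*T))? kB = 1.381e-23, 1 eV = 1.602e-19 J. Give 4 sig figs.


Step 1: Convert mu to Joules: -0.343*1.602e-19 = -5.495e-20 J
Step 2: kB*T = 1.381e-23*912.6 = 1.26e-20 J
Step 3: mu/(kB*T) = -4.36
Step 4: z = exp(-4.36) = 0.01278

0.01278


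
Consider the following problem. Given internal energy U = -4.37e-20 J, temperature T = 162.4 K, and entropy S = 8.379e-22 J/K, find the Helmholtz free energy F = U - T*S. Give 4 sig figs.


Step 1: T*S = 162.4 * 8.379e-22 = 1.361e-19 J
Step 2: F = U - T*S = -4.37e-20 - 1.361e-19
Step 3: F = -1.798e-19 J

-1.798e-19


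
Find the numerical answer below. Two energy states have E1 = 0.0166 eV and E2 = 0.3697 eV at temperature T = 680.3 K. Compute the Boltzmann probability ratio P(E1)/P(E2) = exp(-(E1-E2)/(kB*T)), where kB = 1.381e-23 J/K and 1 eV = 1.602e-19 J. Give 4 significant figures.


Step 1: Compute energy difference dE = E1 - E2 = 0.0166 - 0.3697 = -0.3531 eV
Step 2: Convert to Joules: dE_J = -0.3531 * 1.602e-19 = -5.657e-20 J
Step 3: Compute exponent = -dE_J / (kB * T) = -(-5.657e-20) / (1.381e-23 * 680.3) = 6.021
Step 4: P(E1)/P(E2) = exp(6.021) = 412

412


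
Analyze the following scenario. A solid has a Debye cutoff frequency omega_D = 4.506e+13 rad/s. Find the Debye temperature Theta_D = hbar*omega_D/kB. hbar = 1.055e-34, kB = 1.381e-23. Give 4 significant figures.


Step 1: hbar*omega_D = 1.055e-34 * 4.506e+13 = 4.754e-21 J
Step 2: Theta_D = 4.754e-21 / 1.381e-23
Step 3: Theta_D = 344.2 K

344.2


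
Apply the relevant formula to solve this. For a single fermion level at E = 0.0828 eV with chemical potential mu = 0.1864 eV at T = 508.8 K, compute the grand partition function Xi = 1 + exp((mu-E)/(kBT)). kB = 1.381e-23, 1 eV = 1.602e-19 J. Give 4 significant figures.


Step 1: (mu - E) = 0.1864 - 0.0828 = 0.1036 eV
Step 2: x = (mu-E)*eV/(kB*T) = 0.1036*1.602e-19/(1.381e-23*508.8) = 2.362
Step 3: exp(x) = 10.61
Step 4: Xi = 1 + 10.61 = 11.61

11.61
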